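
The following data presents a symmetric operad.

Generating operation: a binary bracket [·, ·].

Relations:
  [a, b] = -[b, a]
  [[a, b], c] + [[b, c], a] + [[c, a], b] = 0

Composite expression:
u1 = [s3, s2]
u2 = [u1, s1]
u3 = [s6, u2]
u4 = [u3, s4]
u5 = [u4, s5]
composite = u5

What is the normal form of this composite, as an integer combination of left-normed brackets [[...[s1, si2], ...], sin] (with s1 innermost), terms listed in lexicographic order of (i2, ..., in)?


A multilinear Lie element is pinned by s1-initial words (s1 innermost).
Composite bracket: [[[s6, [[s3, s2], s1]], s4], s5]
Applying ab - ba throughout gives 32 signed words (2^5 = 32).
The s1-initial words carry the normal form:
  s1s2s3s6s4s5 (sign -1) contributes -[[[[[s1, s2], s3], s6], s4], s5]
  s1s3s2s6s4s5 (sign +1) contributes +[[[[[s1, s3], s2], s6], s4], s5]

-[[[[[s1, s2], s3], s6], s4], s5] + [[[[[s1, s3], s2], s6], s4], s5]


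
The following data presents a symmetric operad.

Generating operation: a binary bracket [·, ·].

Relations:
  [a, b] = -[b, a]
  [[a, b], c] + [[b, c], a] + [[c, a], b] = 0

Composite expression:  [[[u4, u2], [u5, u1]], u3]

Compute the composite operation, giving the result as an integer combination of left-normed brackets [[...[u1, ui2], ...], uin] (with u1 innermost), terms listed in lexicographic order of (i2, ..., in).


Expand each bracket as ab - ba; the u1-initial words give the coefficients.
Composite bracket: [[[u4, u2], [u5, u1]], u3]
Under [a, b] = ab - ba we get 16 signed associative words (2^4 = 16).
Words beginning with u1 determine it all:
  the word u1u5u2u4u3 carries sign -1 and contributes -[[[[u1, u5], u2], u4], u3]
  the word u1u5u4u2u3 carries sign +1 and contributes +[[[[u1, u5], u4], u2], u3]

-[[[[u1, u5], u2], u4], u3] + [[[[u1, u5], u4], u2], u3]


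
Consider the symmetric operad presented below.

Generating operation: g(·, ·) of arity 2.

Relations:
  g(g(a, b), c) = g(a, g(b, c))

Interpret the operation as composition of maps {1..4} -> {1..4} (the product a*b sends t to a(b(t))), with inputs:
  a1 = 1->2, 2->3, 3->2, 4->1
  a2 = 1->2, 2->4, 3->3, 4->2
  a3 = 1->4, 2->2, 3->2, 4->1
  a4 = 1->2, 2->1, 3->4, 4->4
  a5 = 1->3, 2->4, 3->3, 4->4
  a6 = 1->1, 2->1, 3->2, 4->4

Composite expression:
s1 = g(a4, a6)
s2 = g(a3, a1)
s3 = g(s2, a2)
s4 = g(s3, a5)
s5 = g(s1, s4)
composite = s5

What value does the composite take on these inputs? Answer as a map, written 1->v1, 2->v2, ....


g(a4, a6) = 1->2, 2->2, 3->1, 4->4
g(a3, a1) = 1->2, 2->2, 3->2, 4->4
g(g(a3, a1), a2) = 1->2, 2->4, 3->2, 4->2
g(g(g(a3, a1), a2), a5) = 1->2, 2->2, 3->2, 4->2
g(g(a4, a6), g(g(g(a3, a1), a2), a5)) = 1->2, 2->2, 3->2, 4->2

1->2, 2->2, 3->2, 4->2


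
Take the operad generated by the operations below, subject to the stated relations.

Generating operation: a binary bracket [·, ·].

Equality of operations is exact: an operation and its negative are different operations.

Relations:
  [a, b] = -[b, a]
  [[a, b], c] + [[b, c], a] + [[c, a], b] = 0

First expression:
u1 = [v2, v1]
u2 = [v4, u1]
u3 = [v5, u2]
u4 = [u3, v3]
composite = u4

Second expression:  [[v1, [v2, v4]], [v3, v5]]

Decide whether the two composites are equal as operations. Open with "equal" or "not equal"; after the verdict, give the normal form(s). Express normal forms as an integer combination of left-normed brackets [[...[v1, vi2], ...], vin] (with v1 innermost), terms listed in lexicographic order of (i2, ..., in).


not equal; the first gives -[[[[v1, v2], v4], v5], v3] and the second [[[[v1, v2], v4], v3], v5] - [[[[v1, v2], v4], v5], v3] - [[[[v1, v4], v2], v3], v5] + [[[[v1, v4], v2], v5], v3]

Reducing the first expression gives -[[[[v1, v2], v4], v5], v3]
Reducing the second expression gives [[[[v1, v2], v4], v3], v5] - [[[[v1, v2], v4], v5], v3] - [[[[v1, v4], v2], v3], v5] + [[[[v1, v4], v2], v5], v3]
The forms do not match — not equal.


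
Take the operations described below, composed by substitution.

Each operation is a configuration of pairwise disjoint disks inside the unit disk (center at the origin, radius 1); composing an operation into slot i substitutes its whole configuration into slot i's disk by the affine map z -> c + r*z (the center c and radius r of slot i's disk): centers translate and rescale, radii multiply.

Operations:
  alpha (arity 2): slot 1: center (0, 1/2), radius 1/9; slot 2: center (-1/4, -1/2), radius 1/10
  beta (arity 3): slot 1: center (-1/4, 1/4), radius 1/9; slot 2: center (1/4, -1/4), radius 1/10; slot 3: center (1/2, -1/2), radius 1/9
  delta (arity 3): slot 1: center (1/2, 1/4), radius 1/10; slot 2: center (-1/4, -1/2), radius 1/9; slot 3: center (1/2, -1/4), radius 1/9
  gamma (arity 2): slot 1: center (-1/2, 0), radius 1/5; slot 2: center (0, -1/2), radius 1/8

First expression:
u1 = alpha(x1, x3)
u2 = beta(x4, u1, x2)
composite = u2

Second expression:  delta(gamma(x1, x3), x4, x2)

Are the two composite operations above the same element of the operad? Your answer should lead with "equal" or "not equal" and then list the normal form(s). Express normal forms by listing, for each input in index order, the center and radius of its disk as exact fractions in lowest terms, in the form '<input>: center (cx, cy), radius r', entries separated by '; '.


not equal — first x1: center (1/4, -1/5), radius 1/90; x2: center (1/2, -1/2), radius 1/9; x3: center (9/40, -3/10), radius 1/100; x4: center (-1/4, 1/4), radius 1/9, second x1: center (9/20, 1/4), radius 1/50; x2: center (1/2, -1/4), radius 1/9; x3: center (1/2, 1/5), radius 1/80; x4: center (-1/4, -1/2), radius 1/9

The first expression reduces to x1: center (1/4, -1/5), radius 1/90; x2: center (1/2, -1/2), radius 1/9; x3: center (9/40, -3/10), radius 1/100; x4: center (-1/4, 1/4), radius 1/9
The second expression reduces to x1: center (9/20, 1/4), radius 1/50; x2: center (1/2, -1/4), radius 1/9; x3: center (1/2, 1/5), radius 1/80; x4: center (-1/4, -1/2), radius 1/9
No match — not equal.


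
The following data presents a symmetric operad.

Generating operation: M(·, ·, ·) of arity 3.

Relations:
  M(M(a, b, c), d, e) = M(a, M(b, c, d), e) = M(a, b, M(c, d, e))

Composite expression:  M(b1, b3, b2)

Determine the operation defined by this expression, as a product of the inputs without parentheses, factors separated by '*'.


b1 * b3 * b2

Associativity of M dissolves the nesting; only the b-input order survives.
M(b1, b3, b2) flattens to b1 * b3 * b2


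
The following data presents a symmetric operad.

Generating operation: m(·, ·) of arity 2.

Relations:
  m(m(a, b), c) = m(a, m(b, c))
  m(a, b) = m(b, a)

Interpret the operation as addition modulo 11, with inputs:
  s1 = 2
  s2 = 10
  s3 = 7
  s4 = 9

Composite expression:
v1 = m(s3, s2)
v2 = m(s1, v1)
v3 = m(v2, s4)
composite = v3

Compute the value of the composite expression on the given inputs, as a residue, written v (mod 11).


6 (mod 11)


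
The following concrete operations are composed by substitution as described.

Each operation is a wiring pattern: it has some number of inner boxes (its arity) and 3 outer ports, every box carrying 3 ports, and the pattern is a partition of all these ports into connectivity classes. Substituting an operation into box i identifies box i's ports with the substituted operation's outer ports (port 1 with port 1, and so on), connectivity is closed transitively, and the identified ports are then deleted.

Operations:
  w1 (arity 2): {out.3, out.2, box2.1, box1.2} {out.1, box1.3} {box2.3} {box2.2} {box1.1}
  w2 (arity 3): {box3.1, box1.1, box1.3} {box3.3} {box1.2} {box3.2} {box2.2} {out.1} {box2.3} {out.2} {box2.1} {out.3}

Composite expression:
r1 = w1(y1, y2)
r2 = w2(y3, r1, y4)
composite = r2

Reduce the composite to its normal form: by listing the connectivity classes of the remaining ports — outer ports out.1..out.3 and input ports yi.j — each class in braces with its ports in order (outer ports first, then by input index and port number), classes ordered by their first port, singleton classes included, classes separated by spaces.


{out.1} {out.2} {out.3} {y1.1} {y1.2, y2.1} {y1.3} {y2.2} {y2.3} {y3.1, y3.3, y4.1} {y3.2} {y4.2} {y4.3}


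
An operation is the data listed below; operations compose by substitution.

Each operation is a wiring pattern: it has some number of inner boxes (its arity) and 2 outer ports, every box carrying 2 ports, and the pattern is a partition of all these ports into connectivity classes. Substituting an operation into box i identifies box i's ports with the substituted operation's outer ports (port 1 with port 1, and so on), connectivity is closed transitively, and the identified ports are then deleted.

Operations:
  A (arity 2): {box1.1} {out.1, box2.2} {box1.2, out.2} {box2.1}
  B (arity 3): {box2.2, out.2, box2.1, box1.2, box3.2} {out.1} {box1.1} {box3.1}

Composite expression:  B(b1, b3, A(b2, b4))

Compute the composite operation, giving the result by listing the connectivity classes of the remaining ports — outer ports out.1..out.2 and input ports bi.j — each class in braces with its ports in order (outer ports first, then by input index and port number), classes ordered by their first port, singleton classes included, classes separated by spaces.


Connectivity passes through glued B-boundaries; trace each wire chain.
through A, on inputs (b2, b4): {out.1, b4.2} {out.2, b2.2} {b2.1} {b4.1} (out.j = stage outer ports)
through B, on inputs (b1, b3, b2, b4): {out.1} {out.2, b1.2, b2.2, b3.1, b3.2} {b1.1} {b2.1} {b4.1} {b4.2} (out.j = stage outer ports)

{out.1} {out.2, b1.2, b2.2, b3.1, b3.2} {b1.1} {b2.1} {b4.1} {b4.2}


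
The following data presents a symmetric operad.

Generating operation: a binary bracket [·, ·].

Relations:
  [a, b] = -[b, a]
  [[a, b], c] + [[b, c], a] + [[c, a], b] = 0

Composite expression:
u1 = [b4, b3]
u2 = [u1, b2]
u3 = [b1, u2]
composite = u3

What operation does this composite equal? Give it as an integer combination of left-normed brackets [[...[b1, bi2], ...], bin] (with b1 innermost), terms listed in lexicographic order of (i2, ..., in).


[[[b1, b2], b3], b4] - [[[b1, b2], b4], b3] - [[[b1, b3], b4], b2] + [[[b1, b4], b3], b2]

Left-normed coefficients sit on the b1-initial expansion words.
Composite bracket: [b1, [[b4, b3], b2]]
Expanding via [a, b] = ab - ba: 8 signed words (2^3 = 8).
The b1-initial words carry the normal form:
  b1b2b3b4 appears with sign +1, giving the term +[[[b1, b2], b3], b4]
  b1b2b4b3 appears with sign -1, giving the term -[[[b1, b2], b4], b3]
  b1b3b4b2 appears with sign -1, giving the term -[[[b1, b3], b4], b2]
  b1b4b3b2 appears with sign +1, giving the term +[[[b1, b4], b3], b2]


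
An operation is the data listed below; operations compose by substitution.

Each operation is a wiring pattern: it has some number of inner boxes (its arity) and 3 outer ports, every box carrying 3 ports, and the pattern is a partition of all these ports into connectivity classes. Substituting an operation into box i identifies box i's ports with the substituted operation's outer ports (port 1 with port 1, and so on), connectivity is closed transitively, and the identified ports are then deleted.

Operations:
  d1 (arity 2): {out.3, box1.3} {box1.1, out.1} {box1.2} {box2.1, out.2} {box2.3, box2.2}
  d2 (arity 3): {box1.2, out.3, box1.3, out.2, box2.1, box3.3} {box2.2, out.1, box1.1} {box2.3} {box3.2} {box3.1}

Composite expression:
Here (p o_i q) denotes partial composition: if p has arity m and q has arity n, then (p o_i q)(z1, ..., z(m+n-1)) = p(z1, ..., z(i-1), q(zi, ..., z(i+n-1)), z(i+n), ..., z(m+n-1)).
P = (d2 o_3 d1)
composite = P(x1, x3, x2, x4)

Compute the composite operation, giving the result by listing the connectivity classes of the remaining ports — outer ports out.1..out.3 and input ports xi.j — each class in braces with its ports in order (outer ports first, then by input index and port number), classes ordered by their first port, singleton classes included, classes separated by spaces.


{out.1, x1.1, x3.2} {out.2, out.3, x1.2, x1.3, x2.3, x3.1} {x2.1} {x2.2} {x3.3} {x4.1} {x4.2, x4.3}

Reachability decides: close wires over d2-identified ports.
through d1, on inputs (x2, x4): {out.1, x2.1} {out.2, x4.1} {out.3, x2.3} {x2.2} {x4.2, x4.3} (out.j = stage outer ports)
through d2, on inputs (x1, x3, x2, x4): {out.1, x1.1, x3.2} {out.2, out.3, x1.2, x1.3, x2.3, x3.1} {x2.1} {x2.2} {x3.3} {x4.1} {x4.2, x4.3} (out.j = stage outer ports)


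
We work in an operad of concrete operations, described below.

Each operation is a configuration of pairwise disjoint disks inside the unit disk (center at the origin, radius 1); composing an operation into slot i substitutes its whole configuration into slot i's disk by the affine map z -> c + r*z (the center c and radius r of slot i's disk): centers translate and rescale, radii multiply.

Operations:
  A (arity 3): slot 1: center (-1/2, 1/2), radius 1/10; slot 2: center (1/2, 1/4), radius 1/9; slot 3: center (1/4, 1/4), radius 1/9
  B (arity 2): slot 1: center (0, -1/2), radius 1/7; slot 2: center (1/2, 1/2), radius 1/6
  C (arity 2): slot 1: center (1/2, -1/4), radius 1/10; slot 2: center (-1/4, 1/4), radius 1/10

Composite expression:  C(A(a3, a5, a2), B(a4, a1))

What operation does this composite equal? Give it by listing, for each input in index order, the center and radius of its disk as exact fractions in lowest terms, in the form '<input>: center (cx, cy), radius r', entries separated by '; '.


a1: center (-1/5, 3/10), radius 1/60; a2: center (21/40, -9/40), radius 1/90; a3: center (9/20, -1/5), radius 1/100; a4: center (-1/4, 1/5), radius 1/70; a5: center (11/20, -9/40), radius 1/90

Nesting under C composes maps z -> c + r*z down each a-path.
a3: after 2 affine steps, its disk has center (9/20, -1/5), radius 1/100
a5: after 2 affine steps, its disk has center (11/20, -9/40), radius 1/90
a2: after 2 affine steps, its disk has center (21/40, -9/40), radius 1/90
a4: after 2 affine steps, its disk has center (-1/4, 1/5), radius 1/70
a1: after 2 affine steps, its disk has center (-1/5, 3/10), radius 1/60


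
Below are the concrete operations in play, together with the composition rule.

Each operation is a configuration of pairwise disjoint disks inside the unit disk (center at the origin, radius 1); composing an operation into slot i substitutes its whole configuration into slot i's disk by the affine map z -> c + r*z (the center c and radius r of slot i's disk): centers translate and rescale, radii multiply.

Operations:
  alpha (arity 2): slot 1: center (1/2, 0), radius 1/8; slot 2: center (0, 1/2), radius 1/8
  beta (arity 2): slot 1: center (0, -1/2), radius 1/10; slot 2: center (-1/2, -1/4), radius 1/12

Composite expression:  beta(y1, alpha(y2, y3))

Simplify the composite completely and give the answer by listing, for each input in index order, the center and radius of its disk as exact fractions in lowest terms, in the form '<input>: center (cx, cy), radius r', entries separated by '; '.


Follow each y-input down from beta: c' goes to c + r*c', radius to r*r'.
input y1: applying the 1 nested substitution gives center (0, -1/2), radius 1/10
input y2: applying the 2 nested substitutions gives center (-11/24, -1/4), radius 1/96
input y3: applying the 2 nested substitutions gives center (-1/2, -5/24), radius 1/96

y1: center (0, -1/2), radius 1/10; y2: center (-11/24, -1/4), radius 1/96; y3: center (-1/2, -5/24), radius 1/96


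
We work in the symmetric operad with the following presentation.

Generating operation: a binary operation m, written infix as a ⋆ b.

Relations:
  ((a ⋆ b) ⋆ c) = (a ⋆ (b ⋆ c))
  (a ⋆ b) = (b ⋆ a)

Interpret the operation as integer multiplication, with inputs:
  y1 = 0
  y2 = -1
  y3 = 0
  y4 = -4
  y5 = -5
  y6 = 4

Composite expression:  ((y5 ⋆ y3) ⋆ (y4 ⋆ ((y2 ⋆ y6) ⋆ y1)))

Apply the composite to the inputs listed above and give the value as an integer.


0

(y5 ⋆ y3) = 0
(y2 ⋆ y6) = -4
((y2 ⋆ y6) ⋆ y1) = 0
(y4 ⋆ ((y2 ⋆ y6) ⋆ y1)) = 0
((y5 ⋆ y3) ⋆ (y4 ⋆ ((y2 ⋆ y6) ⋆ y1))) = 0


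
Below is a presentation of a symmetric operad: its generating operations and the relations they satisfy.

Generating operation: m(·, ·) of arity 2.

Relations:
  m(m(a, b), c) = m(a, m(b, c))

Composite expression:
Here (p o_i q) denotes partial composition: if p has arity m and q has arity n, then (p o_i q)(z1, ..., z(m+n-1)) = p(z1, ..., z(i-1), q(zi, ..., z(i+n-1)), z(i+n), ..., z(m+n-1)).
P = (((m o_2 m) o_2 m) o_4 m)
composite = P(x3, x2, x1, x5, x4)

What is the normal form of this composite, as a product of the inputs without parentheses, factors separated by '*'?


x3 * x2 * x1 * x5 * x4

Associativity of m dissolves the nesting; only the x-input order survives.
m(x2, x1) reduces to x2 * x1
m(x5, x4) reduces to x5 * x4
m(m(x2, x1), m(x5, x4)) reduces to x2 * x1 * x5 * x4
m(x3, m(m(x2, x1), m(x5, x4))) reduces to x3 * x2 * x1 * x5 * x4


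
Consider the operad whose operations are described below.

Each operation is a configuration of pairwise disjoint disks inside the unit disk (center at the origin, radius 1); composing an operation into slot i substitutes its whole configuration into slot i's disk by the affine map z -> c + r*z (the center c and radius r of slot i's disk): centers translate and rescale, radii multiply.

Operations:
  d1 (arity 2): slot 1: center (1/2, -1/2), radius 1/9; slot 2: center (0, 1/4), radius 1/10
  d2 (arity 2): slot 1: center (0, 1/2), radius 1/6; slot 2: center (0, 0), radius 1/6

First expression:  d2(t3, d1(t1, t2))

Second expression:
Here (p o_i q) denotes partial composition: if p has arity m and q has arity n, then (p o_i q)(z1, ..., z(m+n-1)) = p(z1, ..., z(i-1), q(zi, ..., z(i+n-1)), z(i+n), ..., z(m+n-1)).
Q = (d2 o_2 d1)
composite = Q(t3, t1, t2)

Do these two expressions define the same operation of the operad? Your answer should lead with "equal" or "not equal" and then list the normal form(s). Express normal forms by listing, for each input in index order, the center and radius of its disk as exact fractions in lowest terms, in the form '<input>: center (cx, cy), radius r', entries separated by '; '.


equal: each reduces to t1: center (1/12, -1/12), radius 1/54; t2: center (0, 1/24), radius 1/60; t3: center (0, 1/2), radius 1/6

In normal form, the first expression is t1: center (1/12, -1/12), radius 1/54; t2: center (0, 1/24), radius 1/60; t3: center (0, 1/2), radius 1/6
In normal form, the second expression is t1: center (1/12, -1/12), radius 1/54; t2: center (0, 1/24), radius 1/60; t3: center (0, 1/2), radius 1/6
Identical normal forms: equal.


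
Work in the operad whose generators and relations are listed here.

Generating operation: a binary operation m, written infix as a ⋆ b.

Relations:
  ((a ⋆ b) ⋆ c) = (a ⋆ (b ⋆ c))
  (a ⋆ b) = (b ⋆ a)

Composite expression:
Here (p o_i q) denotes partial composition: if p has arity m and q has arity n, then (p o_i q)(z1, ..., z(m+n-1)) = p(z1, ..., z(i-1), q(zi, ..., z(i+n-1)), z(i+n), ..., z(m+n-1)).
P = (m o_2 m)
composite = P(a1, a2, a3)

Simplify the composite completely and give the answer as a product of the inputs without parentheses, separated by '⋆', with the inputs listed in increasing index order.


a1 ⋆ a2 ⋆ a3

Shape and order are irrelevant to m; the a-input set decides.
(a2 ⋆ a3) collapses to a2 ⋆ a3
(a1 ⋆ (a2 ⋆ a3)) collapses to a1 ⋆ a2 ⋆ a3
putting the inputs in ascending order: a1 ⋆ a2 ⋆ a3


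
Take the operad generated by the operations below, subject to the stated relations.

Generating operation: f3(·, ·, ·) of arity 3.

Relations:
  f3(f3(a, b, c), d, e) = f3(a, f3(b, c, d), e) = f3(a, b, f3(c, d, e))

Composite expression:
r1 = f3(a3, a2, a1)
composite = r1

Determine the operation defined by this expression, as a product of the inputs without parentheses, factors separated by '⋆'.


a3 ⋆ a2 ⋆ a1

All parenthesizations of f3 agree; list the a-inputs left to right.
f3(a3, a2, a1) flattens to a3 ⋆ a2 ⋆ a1


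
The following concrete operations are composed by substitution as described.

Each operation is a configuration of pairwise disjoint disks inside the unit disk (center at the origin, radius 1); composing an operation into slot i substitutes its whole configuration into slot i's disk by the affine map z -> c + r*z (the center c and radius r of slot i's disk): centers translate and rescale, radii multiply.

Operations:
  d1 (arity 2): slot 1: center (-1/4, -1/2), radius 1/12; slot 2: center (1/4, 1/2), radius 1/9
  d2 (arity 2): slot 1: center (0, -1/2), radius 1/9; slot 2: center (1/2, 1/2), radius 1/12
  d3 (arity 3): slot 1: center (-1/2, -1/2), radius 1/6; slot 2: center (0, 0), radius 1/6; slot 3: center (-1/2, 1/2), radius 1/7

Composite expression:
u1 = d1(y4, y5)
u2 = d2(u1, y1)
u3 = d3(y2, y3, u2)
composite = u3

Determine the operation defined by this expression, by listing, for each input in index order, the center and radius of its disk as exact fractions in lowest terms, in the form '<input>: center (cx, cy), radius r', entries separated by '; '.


y1: center (-3/7, 4/7), radius 1/84; y2: center (-1/2, -1/2), radius 1/6; y3: center (0, 0), radius 1/6; y4: center (-127/252, 53/126), radius 1/756; y5: center (-125/252, 55/126), radius 1/567

Follow each y-input down from d3: c' goes to c + r*c', radius to r*r'.
y2 passes through 1 substitution, ending at center (-1/2, -1/2), radius 1/6
y3 passes through 1 substitution, ending at center (0, 0), radius 1/6
y4 passes through 3 substitutions, ending at center (-127/252, 53/126), radius 1/756
y5 passes through 3 substitutions, ending at center (-125/252, 55/126), radius 1/567
y1 passes through 2 substitutions, ending at center (-3/7, 4/7), radius 1/84


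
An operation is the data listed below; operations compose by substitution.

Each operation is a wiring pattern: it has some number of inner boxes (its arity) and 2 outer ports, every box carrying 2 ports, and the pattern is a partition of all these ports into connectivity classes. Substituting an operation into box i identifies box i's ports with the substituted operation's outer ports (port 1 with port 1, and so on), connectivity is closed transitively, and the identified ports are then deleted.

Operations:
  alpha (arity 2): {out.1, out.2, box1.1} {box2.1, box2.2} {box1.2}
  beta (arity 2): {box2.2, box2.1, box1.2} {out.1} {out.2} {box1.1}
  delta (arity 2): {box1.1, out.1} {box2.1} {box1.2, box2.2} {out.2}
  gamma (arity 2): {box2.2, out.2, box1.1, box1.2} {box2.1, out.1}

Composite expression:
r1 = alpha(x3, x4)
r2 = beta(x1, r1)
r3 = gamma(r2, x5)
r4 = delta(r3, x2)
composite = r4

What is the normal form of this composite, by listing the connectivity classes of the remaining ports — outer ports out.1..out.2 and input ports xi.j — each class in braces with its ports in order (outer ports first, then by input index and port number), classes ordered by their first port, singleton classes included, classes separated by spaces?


{out.1, x5.1} {out.2} {x1.1} {x1.2, x3.1} {x2.1} {x2.2, x5.2} {x3.2} {x4.1, x4.2}

After gluing at delta, chains via deleted ports link the x-ports.
stage alpha: inputs (x3, x4), connectivity {out.1, out.2, x3.1} {x3.2} {x4.1, x4.2}, out.j its boundary
stage beta: inputs (x1, x3, x4), connectivity {out.1} {out.2} {x1.1} {x1.2, x3.1} {x3.2} {x4.1, x4.2}, out.j its boundary
stage gamma: inputs (x1, x3, x4, x5), connectivity {out.1, x5.1} {out.2, x5.2} {x1.1} {x1.2, x3.1} {x3.2} {x4.1, x4.2}, out.j its boundary
stage delta: inputs (x1, x3, x4, x5, x2), connectivity {out.1, x5.1} {out.2} {x1.1} {x1.2, x3.1} {x2.1} {x2.2, x5.2} {x3.2} {x4.1, x4.2}, out.j its boundary


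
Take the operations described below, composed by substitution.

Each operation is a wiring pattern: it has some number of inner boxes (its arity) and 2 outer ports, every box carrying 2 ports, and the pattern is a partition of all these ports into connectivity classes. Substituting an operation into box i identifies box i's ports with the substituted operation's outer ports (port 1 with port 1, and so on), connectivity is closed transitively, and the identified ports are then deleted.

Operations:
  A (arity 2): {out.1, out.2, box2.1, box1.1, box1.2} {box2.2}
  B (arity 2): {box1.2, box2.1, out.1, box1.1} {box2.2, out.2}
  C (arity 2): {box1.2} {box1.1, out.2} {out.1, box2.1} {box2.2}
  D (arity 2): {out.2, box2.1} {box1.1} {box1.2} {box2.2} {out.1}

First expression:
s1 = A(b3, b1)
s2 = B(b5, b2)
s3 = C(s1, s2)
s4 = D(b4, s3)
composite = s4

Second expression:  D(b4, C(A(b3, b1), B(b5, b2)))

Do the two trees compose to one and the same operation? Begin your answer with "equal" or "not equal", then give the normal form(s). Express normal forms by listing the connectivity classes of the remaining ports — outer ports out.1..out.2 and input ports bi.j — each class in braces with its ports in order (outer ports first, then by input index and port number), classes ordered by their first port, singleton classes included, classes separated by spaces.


equal — both sides give {out.1} {out.2, b2.1, b5.1, b5.2} {b1.1, b3.1, b3.2} {b1.2} {b2.2} {b4.1} {b4.2}

Reducing the first expression gives {out.1} {out.2, b2.1, b5.1, b5.2} {b1.1, b3.1, b3.2} {b1.2} {b2.2} {b4.1} {b4.2}
Reducing the second expression gives {out.1} {out.2, b2.1, b5.1, b5.2} {b1.1, b3.1, b3.2} {b1.2} {b2.2} {b4.1} {b4.2}
Both agree, so they are equal.


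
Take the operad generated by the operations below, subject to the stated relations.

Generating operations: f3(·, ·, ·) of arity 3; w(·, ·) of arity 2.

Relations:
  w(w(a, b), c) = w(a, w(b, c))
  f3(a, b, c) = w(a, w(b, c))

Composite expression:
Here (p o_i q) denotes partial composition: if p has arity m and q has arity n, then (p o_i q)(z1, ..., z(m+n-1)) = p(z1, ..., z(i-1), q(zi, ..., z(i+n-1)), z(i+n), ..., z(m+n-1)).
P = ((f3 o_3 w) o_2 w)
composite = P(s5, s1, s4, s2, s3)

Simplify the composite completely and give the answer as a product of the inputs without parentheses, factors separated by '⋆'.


s5 ⋆ s1 ⋆ s4 ⋆ s2 ⋆ s3

The f3-tree's shape is irrelevant; the s-reading-order decides.
w(s1, s4) flattens to s1 ⋆ s4
w(s2, s3) flattens to s2 ⋆ s3
f3(s5, w(s1, s4), w(s2, s3)) flattens to s5 ⋆ s1 ⋆ s4 ⋆ s2 ⋆ s3


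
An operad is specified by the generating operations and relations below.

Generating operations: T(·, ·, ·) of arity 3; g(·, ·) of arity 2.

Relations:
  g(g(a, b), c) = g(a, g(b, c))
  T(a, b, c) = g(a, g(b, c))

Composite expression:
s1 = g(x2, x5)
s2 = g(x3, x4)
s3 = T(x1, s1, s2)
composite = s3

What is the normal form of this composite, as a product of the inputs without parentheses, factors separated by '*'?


x1 * x2 * x5 * x3 * x4

The T-tree's shape is irrelevant; the x-reading-order decides.
g(x2, x5) spells out as x2 * x5
g(x3, x4) spells out as x3 * x4
T(x1, g(x2, x5), g(x3, x4)) spells out as x1 * x2 * x5 * x3 * x4


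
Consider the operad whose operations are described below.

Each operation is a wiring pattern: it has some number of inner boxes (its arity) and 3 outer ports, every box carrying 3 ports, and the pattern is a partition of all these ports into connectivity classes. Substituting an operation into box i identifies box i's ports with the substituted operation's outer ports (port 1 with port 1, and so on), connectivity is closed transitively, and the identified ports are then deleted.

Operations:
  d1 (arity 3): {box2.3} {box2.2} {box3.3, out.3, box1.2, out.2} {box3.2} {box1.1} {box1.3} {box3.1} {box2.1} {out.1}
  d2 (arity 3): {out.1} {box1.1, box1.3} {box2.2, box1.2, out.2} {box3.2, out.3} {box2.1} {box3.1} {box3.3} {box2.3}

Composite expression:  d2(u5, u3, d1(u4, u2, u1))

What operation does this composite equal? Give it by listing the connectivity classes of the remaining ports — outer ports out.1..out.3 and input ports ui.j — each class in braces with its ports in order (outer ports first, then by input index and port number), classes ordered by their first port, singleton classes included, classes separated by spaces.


{out.1} {out.2, u3.2, u5.2} {out.3, u1.3, u4.2} {u1.1} {u1.2} {u2.1} {u2.2} {u2.3} {u3.1} {u3.3} {u4.1} {u4.3} {u5.1, u5.3}

Two ports join when wires chain via d2-identified ports.
composing d1 on (u4, u2, u1), with out.j its own outer ports: {out.1} {out.2, out.3, u1.3, u4.2} {u1.1} {u1.2} {u2.1} {u2.2} {u2.3} {u4.1} {u4.3}
composing d2 on (u5, u3, u4, u2, u1), with out.j its own outer ports: {out.1} {out.2, u3.2, u5.2} {out.3, u1.3, u4.2} {u1.1} {u1.2} {u2.1} {u2.2} {u2.3} {u3.1} {u3.3} {u4.1} {u4.3} {u5.1, u5.3}


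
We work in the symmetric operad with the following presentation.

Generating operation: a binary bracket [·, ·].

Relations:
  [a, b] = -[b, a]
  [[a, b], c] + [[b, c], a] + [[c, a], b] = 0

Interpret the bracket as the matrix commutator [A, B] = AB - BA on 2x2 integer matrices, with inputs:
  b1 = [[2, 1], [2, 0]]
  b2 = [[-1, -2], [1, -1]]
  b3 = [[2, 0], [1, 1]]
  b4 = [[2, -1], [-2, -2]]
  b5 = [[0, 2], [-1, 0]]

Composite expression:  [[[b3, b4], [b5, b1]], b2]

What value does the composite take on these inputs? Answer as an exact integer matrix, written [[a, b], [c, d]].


[[130, -104], [-52, -130]]


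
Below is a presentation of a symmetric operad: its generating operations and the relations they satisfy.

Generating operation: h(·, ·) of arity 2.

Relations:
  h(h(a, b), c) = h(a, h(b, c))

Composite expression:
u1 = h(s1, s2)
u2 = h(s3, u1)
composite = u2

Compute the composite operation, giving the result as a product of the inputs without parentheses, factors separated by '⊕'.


All parenthesizations of h agree; list the s-inputs left to right.
h(s1, s2) spells out as s1 ⊕ s2
h(s3, h(s1, s2)) spells out as s3 ⊕ s1 ⊕ s2

s3 ⊕ s1 ⊕ s2


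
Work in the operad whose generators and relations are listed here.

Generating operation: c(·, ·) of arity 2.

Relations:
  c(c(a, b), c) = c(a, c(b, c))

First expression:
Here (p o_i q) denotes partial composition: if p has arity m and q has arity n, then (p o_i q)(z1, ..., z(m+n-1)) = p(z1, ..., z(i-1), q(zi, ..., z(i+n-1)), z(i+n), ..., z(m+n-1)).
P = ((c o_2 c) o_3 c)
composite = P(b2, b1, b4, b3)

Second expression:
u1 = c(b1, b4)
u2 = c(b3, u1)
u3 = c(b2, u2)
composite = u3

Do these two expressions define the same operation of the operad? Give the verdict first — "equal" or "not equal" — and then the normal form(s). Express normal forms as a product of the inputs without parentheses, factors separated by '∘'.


not equal; first: b2 ∘ b1 ∘ b4 ∘ b3; second: b2 ∘ b3 ∘ b1 ∘ b4

The first expression reduces to b2 ∘ b1 ∘ b4 ∘ b3
The second expression reduces to b2 ∘ b3 ∘ b1 ∘ b4
No match — not equal.


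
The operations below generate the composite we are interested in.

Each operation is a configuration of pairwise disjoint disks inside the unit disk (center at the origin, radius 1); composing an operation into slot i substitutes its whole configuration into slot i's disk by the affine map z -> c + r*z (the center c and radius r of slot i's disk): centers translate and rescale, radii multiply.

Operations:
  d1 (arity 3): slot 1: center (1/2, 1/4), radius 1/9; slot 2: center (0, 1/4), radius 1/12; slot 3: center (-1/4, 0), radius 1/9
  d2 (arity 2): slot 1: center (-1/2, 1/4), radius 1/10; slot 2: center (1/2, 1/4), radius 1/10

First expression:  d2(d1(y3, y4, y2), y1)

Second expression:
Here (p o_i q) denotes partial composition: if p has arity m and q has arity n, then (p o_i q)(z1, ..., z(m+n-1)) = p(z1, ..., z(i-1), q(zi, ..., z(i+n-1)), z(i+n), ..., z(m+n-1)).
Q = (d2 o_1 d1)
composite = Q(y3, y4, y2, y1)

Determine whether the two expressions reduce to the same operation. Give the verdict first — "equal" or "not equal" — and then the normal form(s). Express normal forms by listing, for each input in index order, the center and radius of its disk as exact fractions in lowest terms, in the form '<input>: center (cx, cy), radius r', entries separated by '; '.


The first expression, normalized: y1: center (1/2, 1/4), radius 1/10; y2: center (-21/40, 1/4), radius 1/90; y3: center (-9/20, 11/40), radius 1/90; y4: center (-1/2, 11/40), radius 1/120
The second expression, normalized: y1: center (1/2, 1/4), radius 1/10; y2: center (-21/40, 1/4), radius 1/90; y3: center (-9/20, 11/40), radius 1/90; y4: center (-1/2, 11/40), radius 1/120
The forms coincide; equal.

equal; both compose to y1: center (1/2, 1/4), radius 1/10; y2: center (-21/40, 1/4), radius 1/90; y3: center (-9/20, 11/40), radius 1/90; y4: center (-1/2, 11/40), radius 1/120


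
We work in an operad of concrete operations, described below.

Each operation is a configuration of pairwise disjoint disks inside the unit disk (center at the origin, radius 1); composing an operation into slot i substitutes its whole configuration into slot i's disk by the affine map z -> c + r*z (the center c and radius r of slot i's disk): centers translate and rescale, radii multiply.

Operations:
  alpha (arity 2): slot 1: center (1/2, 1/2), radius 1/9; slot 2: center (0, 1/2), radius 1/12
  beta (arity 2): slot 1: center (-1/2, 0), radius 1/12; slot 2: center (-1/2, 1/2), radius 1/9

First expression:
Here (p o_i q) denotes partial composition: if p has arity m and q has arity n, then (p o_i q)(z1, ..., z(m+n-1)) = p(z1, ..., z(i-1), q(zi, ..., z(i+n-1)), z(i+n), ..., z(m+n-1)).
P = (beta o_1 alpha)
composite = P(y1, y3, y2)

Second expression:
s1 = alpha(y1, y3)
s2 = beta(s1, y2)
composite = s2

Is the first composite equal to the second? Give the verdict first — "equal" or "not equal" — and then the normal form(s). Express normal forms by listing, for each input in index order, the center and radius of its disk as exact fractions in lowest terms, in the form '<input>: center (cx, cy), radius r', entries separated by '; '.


equal — both sides give y1: center (-11/24, 1/24), radius 1/108; y2: center (-1/2, 1/2), radius 1/9; y3: center (-1/2, 1/24), radius 1/144

The first expression reduces to y1: center (-11/24, 1/24), radius 1/108; y2: center (-1/2, 1/2), radius 1/9; y3: center (-1/2, 1/24), radius 1/144
The second expression reduces to y1: center (-11/24, 1/24), radius 1/108; y2: center (-1/2, 1/2), radius 1/9; y3: center (-1/2, 1/24), radius 1/144
Identical normal forms: equal.


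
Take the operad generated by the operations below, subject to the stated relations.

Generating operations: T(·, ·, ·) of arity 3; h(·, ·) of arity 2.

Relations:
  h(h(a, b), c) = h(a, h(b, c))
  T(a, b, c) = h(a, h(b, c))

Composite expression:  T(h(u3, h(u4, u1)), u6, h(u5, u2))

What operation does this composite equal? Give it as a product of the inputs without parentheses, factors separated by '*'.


u3 * u4 * u1 * u6 * u5 * u2

The T-tree's shape is irrelevant; the u-reading-order decides.
h(u4, u1) reduces to u4 * u1
h(u3, h(u4, u1)) reduces to u3 * u4 * u1
h(u5, u2) reduces to u5 * u2
T(h(u3, h(u4, u1)), u6, h(u5, u2)) reduces to u3 * u4 * u1 * u6 * u5 * u2


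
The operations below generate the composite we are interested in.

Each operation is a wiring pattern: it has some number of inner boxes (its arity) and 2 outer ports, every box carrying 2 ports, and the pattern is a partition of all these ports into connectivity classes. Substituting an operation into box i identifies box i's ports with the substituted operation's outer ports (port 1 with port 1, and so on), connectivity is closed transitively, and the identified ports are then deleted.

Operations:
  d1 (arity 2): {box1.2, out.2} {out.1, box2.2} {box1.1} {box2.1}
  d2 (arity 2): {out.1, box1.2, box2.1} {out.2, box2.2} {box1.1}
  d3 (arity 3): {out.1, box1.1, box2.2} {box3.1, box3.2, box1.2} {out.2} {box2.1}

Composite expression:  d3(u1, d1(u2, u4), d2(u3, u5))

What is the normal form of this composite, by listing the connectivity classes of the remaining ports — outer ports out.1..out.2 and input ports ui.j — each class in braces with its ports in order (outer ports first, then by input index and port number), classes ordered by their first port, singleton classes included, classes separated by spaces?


{out.1, u1.1, u2.2} {out.2} {u1.2, u3.2, u5.1, u5.2} {u2.1} {u3.1} {u4.1} {u4.2}

Connectivity passes through glued d3-boundaries; trace each wire chain.
stage d1: inputs (u2, u4), connectivity {out.1, u4.2} {out.2, u2.2} {u2.1} {u4.1}, out.j its boundary
stage d2: inputs (u3, u5), connectivity {out.1, u3.2, u5.1} {out.2, u5.2} {u3.1}, out.j its boundary
stage d3: inputs (u1, u2, u4, u3, u5), connectivity {out.1, u1.1, u2.2} {out.2} {u1.2, u3.2, u5.1, u5.2} {u2.1} {u3.1} {u4.1} {u4.2}, out.j its boundary


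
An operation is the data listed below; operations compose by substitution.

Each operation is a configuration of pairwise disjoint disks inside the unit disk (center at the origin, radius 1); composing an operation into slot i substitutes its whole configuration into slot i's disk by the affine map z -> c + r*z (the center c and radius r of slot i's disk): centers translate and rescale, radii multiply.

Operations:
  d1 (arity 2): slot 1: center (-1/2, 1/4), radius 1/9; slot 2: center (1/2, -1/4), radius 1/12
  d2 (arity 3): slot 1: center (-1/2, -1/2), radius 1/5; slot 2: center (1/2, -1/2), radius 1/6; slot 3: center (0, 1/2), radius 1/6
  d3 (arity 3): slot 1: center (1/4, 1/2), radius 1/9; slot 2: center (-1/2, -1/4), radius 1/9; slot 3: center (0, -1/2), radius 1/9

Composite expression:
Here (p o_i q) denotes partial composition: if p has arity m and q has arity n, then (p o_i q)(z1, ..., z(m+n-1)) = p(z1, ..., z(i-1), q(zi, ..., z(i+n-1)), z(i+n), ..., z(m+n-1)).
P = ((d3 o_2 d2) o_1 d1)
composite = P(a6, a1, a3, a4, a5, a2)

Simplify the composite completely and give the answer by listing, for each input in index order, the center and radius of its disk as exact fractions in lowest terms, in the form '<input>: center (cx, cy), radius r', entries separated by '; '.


a1: center (11/36, 17/36), radius 1/108; a2: center (0, -1/2), radius 1/9; a3: center (-5/9, -11/36), radius 1/45; a4: center (-4/9, -11/36), radius 1/54; a5: center (-1/2, -7/36), radius 1/54; a6: center (7/36, 19/36), radius 1/81

Only the slot chain above each a matters under d3; compose those maps.
a6: after 2 affine steps, its disk has center (7/36, 19/36), radius 1/81
a1: after 2 affine steps, its disk has center (11/36, 17/36), radius 1/108
a3: after 2 affine steps, its disk has center (-5/9, -11/36), radius 1/45
a4: after 2 affine steps, its disk has center (-4/9, -11/36), radius 1/54
a5: after 2 affine steps, its disk has center (-1/2, -7/36), radius 1/54
a2: after 1 affine step, its disk has center (0, -1/2), radius 1/9


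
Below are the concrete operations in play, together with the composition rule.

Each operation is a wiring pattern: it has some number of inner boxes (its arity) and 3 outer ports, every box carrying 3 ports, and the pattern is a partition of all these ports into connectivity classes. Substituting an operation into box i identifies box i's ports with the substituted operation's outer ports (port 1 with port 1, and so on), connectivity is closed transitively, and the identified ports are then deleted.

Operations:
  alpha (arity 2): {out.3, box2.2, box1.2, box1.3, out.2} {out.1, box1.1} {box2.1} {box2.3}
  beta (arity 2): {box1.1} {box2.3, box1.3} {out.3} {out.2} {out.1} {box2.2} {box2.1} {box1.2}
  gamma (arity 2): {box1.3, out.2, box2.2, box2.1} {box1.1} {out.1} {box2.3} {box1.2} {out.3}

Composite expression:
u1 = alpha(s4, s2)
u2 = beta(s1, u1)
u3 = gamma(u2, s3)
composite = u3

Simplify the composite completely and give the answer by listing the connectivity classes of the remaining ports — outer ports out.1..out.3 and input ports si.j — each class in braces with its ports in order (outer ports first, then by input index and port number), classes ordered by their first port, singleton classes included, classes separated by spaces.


{out.1} {out.2, s3.1, s3.2} {out.3} {s1.1} {s1.2} {s1.3, s2.2, s4.2, s4.3} {s2.1} {s2.3} {s3.3} {s4.1}


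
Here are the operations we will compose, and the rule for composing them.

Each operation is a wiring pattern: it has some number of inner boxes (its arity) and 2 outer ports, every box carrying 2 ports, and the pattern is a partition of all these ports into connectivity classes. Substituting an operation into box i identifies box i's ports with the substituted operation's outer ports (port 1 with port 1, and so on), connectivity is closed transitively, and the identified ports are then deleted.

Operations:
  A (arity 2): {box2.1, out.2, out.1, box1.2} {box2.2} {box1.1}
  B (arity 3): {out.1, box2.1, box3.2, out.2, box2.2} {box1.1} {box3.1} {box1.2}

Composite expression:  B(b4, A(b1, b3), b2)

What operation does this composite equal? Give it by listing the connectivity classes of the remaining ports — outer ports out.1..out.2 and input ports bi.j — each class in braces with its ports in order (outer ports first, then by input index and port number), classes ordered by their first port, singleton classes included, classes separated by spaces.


{out.1, out.2, b1.2, b2.2, b3.1} {b1.1} {b2.1} {b3.2} {b4.1} {b4.2}
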